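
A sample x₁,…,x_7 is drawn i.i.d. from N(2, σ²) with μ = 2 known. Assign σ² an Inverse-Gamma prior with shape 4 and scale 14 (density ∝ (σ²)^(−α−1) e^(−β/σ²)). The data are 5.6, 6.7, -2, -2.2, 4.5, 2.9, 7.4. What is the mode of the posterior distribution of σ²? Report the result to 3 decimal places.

σ̂²_MAP = 7.818

Sum of squared deviations about the known mean: SS = (5.6−2)² + (6.7−2)² + (-2−2)² + (-2.2−2)² + (4.5−2)² + (2.9−2)² + (7.4−2)² = 104.91.
The Normal likelihood contributes (σ²)^(−n/2) exp(−SS/(2σ²)), so the posterior is Inverse-Gamma(α + n/2, β + SS/2) = Inverse-Gamma(7.5, 66.455).
The mode of Inverse-Gamma(a, b) is b/(a+1) = 66.455/8.5 ≈ 7.818.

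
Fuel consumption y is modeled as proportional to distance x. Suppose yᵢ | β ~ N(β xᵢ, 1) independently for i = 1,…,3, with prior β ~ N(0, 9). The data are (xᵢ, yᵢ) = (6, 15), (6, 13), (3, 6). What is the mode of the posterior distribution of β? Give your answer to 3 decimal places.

β̂_MAP = 2.293

log p(β | y) = −Σ(yᵢ − βxᵢ)²/(2·1) − β²/(2·9) + const.
Setting the derivative to zero: Σxᵢ(yᵢ − βxᵢ)/1 − β/9 = 0, so β = Σxᵢyᵢ / (Σxᵢ² + σ²/τ²).
Σxᵢyᵢ = 6·15 + 6·13 + 3·6 = 186; Σxᵢ² = 81; σ²/τ² = 1/9.
β̂_MAP = 186 / (81 + 1/9) = 186/(730/9) = 837/365 ≈ 2.293.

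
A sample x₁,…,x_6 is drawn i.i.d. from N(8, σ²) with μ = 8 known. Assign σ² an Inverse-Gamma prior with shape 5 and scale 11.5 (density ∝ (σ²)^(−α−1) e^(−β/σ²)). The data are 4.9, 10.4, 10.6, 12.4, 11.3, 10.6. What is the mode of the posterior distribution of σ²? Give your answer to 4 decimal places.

σ̂²_MAP = 4.5633

Sum of squared deviations about the known mean: SS = (4.9−8)² + (10.4−8)² + (10.6−8)² + (12.4−8)² + (11.3−8)² + (10.6−8)² = 59.14.
The Normal likelihood contributes (σ²)^(−n/2) exp(−SS/(2σ²)), so the posterior is Inverse-Gamma(α + n/2, β + SS/2) = Inverse-Gamma(8, 41.07).
The mode of Inverse-Gamma(a, b) is b/(a+1) = 41.07/9 ≈ 4.5633.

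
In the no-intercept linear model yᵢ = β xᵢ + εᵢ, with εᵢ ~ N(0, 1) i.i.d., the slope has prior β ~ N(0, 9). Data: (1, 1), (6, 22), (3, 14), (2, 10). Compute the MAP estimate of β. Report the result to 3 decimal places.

β̂_MAP = 3.891

log p(β | y) = −Σ(yᵢ − βxᵢ)²/(2·1) − β²/(2·9) + const.
Setting the derivative to zero: Σxᵢ(yᵢ − βxᵢ)/1 − β/9 = 0, so β = Σxᵢyᵢ / (Σxᵢ² + σ²/τ²).
Σxᵢyᵢ = 1·1 + 6·22 + 3·14 + 2·10 = 195; Σxᵢ² = 50; σ²/τ² = 1/9.
β̂_MAP = 195 / (50 + 1/9) = 195/(451/9) = 1755/451 ≈ 3.891.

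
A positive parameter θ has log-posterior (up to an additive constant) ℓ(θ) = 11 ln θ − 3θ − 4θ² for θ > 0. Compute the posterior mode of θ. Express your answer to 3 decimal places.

θ̂_MAP = 1.000

ℓ'(θ) = 11/θ − 3 − 8θ. Setting this to zero and multiplying by θ: 8θ² + 3θ − 11 = 0.
θ = (−3 + √(3² + 4·8·11)) / (2·8) = (−3 + √361) / 16 = (−3 + 19)/16 = 1.
ℓ''(θ) = −11/θ² − 8 < 0, confirming a maximum.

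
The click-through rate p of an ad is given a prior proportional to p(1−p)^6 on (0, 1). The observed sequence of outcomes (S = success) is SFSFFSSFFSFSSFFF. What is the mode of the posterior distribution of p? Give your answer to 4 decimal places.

p̂_MAP = 0.3478

The prior density ∝ p(1−p)^6 is the kernel of Beta(2, 7).
Data: 7 successes in 16 trials (from the sequence). The binomial likelihood contributes p^7(1−p)^9, so the posterior is Beta(2+7, 7+9) = Beta(9, 16).
For Beta(a, b) with a, b > 1 the mode is (a−1)/(a+b−2) = 8/23 ≈ 0.3478.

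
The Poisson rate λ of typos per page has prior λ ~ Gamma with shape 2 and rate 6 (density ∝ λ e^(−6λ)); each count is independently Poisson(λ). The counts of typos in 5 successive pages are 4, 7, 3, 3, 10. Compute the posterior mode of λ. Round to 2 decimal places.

λ̂_MAP = 2.55

Σxᵢ = 4+7+3+3+10 = 27, with n = 5.
Posterior ∝ λe^(−6λ) · λ^27e^(−5λ) = λ^28e^(−11λ), i.e. Gamma(shape=29, rate=11).
The mode of a Gamma(a, b) with a ≥ 1 (shape–rate) is (a−1)/b = 28/11 ≈ 2.55.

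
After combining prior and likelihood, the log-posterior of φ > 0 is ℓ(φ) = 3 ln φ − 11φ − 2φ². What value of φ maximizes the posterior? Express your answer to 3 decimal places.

ℓ'(φ) = 3/φ − 11 − 4φ. Setting this to zero and multiplying by φ: 4φ² + 11φ − 3 = 0.
φ = (−11 + √(11² + 4·4·3)) / (2·4) = (−11 + √169) / 8 = (−11 + 13)/8 = 1/4.
ℓ''(φ) = −3/φ² − 4 < 0, confirming a maximum.

φ̂_MAP = 0.250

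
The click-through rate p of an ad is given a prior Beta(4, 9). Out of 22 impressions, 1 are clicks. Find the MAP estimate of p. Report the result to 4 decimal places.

Prior: Beta(4, 9).
Data: 1 success in 22 trials. The binomial likelihood contributes p(1−p)^21, so the posterior is Beta(4+1, 9+21) = Beta(5, 30).
For Beta(a, b) with a, b > 1 the mode is (a−1)/(a+b−2) = 4/33 ≈ 0.1212.

p̂_MAP = 0.1212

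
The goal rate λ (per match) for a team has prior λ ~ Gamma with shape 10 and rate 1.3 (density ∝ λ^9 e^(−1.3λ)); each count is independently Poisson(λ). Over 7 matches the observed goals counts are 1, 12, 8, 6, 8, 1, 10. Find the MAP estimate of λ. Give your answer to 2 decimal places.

Σxᵢ = 1+12+8+6+8+1+10 = 46, with n = 7.
Posterior ∝ λ^9e^(−1.3λ) · λ^46e^(−7λ) = λ^55e^(−8.3λ), i.e. Gamma(shape=56, rate=8.3).
The mode of a Gamma(a, b) with a ≥ 1 (shape–rate) is (a−1)/b = 55/8.3 ≈ 6.63.

λ̂_MAP = 6.63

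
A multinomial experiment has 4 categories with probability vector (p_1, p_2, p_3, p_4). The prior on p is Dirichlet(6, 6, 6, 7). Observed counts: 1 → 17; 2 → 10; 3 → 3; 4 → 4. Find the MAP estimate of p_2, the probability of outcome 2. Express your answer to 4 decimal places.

MAP estimate: 0.2727

The posterior is Dirichlet(αᵢ + nᵢ) = Dirichlet(23, 16, 9, 11).
For a Dirichlet(a₁,…,a_K) with all aᵢ > 1, the mode has j-th component (aⱼ − 1)/(Σaᵢ − K).
Here Σaᵢ = 59 and K = 4, so p_2 = (16 − 1)/(59 − 4) = 15/55 ≈ 0.2727.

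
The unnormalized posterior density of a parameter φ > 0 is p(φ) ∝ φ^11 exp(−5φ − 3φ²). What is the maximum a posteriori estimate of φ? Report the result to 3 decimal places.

φ̂_MAP = 1.000

ℓ'(φ) = 11/φ − 5 − 6φ. Setting this to zero and multiplying by φ: 6φ² + 5φ − 11 = 0.
φ = (−5 + √(5² + 4·6·11)) / (2·6) = (−5 + √289) / 12 = (−5 + 17)/12 = 1.
ℓ''(φ) = −11/φ² − 6 < 0, confirming a maximum.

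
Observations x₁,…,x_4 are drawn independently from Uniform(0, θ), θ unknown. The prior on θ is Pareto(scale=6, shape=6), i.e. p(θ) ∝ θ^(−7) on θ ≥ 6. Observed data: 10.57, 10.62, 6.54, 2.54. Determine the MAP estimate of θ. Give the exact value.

The Uniform(0, θ) likelihood is θ^(−n) for θ ≥ max(xᵢ), zero otherwise. Here max(xᵢ) = 10.62.
Posterior ∝ θ^(−7) · θ^(−4) = θ^(−11) on θ ≥ max(6, 10.62) = 10.62.
This density is strictly decreasing in θ, so the posterior mode lies at the lower boundary of the support.

θ̂_MAP = 10.62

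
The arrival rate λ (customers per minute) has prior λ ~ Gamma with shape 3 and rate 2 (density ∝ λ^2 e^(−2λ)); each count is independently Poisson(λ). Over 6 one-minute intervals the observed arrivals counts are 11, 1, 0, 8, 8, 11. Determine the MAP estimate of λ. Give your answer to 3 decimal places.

Σxᵢ = 11+1+0+8+8+11 = 39, with n = 6.
Posterior ∝ λ^2e^(−2λ) · λ^39e^(−6λ) = λ^41e^(−8λ), i.e. Gamma(shape=42, rate=8).
The mode of a Gamma(a, b) with a ≥ 1 (shape–rate) is (a−1)/b = 41/8 ≈ 5.125.

λ̂_MAP = 5.125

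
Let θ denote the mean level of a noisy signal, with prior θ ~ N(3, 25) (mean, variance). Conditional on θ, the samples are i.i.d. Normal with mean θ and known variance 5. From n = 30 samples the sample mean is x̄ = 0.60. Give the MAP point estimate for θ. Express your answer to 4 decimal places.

θ̂_MAP = 0.6159

n = 30, x̄ = 0.60.
For a Normal prior and Normal likelihood with known variance, the posterior is Normal; its mode equals its mean, the precision-weighted average.
Prior precision 1/σ₀² = 1/25 = 0.04; data precision n/σ² = 30/5 = 6.
θ̂ = (0.04·3 + 6·0.6) / (0.04 + 6) = 3.72/6.04 = 93/151 ≈ 0.6159.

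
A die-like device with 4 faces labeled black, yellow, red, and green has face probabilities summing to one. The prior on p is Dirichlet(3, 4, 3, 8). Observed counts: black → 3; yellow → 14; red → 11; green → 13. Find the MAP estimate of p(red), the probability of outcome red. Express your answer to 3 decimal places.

MAP estimate of p(red) = 0.236

The posterior is Dirichlet(αᵢ + nᵢ) = Dirichlet(6, 18, 14, 21).
For a Dirichlet(a₁,…,a_K) with all aᵢ > 1, the mode has j-th component (aⱼ − 1)/(Σaᵢ − K).
Here Σaᵢ = 59 and K = 4, so p(red) = (14 − 1)/(59 − 4) = 13/55 ≈ 0.236.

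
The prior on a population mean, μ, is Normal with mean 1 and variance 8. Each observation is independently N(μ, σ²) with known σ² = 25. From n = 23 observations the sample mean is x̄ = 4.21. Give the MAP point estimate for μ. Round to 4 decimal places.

n = 23, x̄ = 4.21.
For a Normal prior and Normal likelihood with known variance, the posterior is Normal; its mode equals its mean, the precision-weighted average.
Prior precision 1/σ₀² = 1/8 = 0.125; data precision n/σ² = 23/25 = 0.92.
μ̂ = (0.125·1 + 0.92·4.21) / (0.125 + 0.92) = 3.9982/1.045 = 19991/5225 ≈ 3.8260.

μ̂_MAP = 3.8260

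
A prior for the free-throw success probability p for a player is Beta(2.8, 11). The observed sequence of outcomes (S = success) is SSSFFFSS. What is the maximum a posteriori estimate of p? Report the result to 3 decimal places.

p̂_MAP = 0.343

Prior: Beta(2.8, 11).
Data: 5 successes in 8 trials (from the sequence). The binomial likelihood contributes p^5(1−p)^3, so the posterior is Beta(2.8+5, 11+3) = Beta(7.8, 14).
For Beta(a, b) with a, b > 1 the mode is (a−1)/(a+b−2) = 6.8/19.8 ≈ 0.343.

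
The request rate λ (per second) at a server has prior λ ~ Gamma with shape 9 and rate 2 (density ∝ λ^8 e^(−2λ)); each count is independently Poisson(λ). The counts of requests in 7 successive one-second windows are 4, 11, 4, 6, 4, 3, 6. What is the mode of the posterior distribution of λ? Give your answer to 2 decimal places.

Σxᵢ = 4+11+4+6+4+3+6 = 38, with n = 7.
Posterior ∝ λ^8e^(−2λ) · λ^38e^(−7λ) = λ^46e^(−9λ), i.e. Gamma(shape=47, rate=9).
The mode of a Gamma(a, b) with a ≥ 1 (shape–rate) is (a−1)/b = 46/9 ≈ 5.11.

λ̂_MAP = 5.11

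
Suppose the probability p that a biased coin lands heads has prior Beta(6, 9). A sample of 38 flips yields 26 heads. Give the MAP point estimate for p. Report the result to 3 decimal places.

Prior: Beta(6, 9).
Data: 26 successes in 38 trials. The binomial likelihood contributes p^26(1−p)^12, so the posterior is Beta(6+26, 9+12) = Beta(32, 21).
For Beta(a, b) with a, b > 1 the mode is (a−1)/(a+b−2) = 31/51 ≈ 0.608.

p̂_MAP = 0.608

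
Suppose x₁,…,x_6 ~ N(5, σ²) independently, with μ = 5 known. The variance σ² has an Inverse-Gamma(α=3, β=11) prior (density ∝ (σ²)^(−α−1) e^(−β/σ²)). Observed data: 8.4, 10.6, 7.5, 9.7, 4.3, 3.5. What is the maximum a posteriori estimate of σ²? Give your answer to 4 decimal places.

Sum of squared deviations about the known mean: SS = (8.4−5)² + (10.6−5)² + (7.5−5)² + (9.7−5)² + (4.3−5)² + (3.5−5)² = 74.
The Normal likelihood contributes (σ²)^(−n/2) exp(−SS/(2σ²)), so the posterior is Inverse-Gamma(α + n/2, β + SS/2) = Inverse-Gamma(6, 48).
The mode of Inverse-Gamma(a, b) is b/(a+1) = 48/7 ≈ 6.8571.

σ̂²_MAP = 6.8571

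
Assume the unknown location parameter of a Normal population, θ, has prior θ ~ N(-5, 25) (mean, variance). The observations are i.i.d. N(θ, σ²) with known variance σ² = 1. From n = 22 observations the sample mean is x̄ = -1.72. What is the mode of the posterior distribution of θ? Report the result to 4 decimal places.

n = 22, x̄ = -1.72.
For a Normal prior and Normal likelihood with known variance, the posterior is Normal; its mode equals its mean, the precision-weighted average.
Prior precision 1/σ₀² = 1/25 = 0.04; data precision n/σ² = 22/1 = 22.
θ̂ = (0.04·(-5) + 22·(-1.72)) / (0.04 + 22) = (-38.04)/22.04 = -951/551 ≈ -1.7260.

θ̂_MAP = -1.7260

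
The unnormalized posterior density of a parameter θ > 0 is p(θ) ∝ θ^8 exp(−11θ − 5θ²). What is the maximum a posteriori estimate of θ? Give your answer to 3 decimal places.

ℓ'(θ) = 8/θ − 11 − 10θ. Setting this to zero and multiplying by θ: 10θ² + 11θ − 8 = 0.
θ = (−11 + √(11² + 4·10·8)) / (2·10) = (−11 + √441) / 20 = (−11 + 21)/20 = 1/2.
ℓ''(θ) = −8/θ² − 10 < 0, confirming a maximum.

θ̂_MAP = 0.500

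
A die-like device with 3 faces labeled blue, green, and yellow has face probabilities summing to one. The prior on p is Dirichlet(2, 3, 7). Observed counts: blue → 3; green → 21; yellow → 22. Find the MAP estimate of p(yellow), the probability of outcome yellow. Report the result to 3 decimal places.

MAP estimate of p(yellow) = 0.509

The posterior is Dirichlet(αᵢ + nᵢ) = Dirichlet(5, 24, 29).
For a Dirichlet(a₁,…,a_K) with all aᵢ > 1, the mode has j-th component (aⱼ − 1)/(Σaᵢ − K).
Here Σaᵢ = 58 and K = 3, so p(yellow) = (29 − 1)/(58 − 3) = 28/55 ≈ 0.509.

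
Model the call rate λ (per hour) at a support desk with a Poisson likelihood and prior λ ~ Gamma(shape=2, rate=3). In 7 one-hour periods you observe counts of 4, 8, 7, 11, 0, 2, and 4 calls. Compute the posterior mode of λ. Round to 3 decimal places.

λ̂_MAP = 3.700

Σxᵢ = 4+8+7+11+0+2+4 = 36, with n = 7.
Posterior ∝ λe^(−3λ) · λ^36e^(−7λ) = λ^37e^(−10λ), i.e. Gamma(shape=38, rate=10).
The mode of a Gamma(a, b) with a ≥ 1 (shape–rate) is (a−1)/b = 37/10 ≈ 3.700.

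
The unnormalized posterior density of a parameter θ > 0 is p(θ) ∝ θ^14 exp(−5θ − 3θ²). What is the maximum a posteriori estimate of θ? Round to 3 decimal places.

θ̂_MAP = 1.167

ℓ'(θ) = 14/θ − 5 − 6θ. Setting this to zero and multiplying by θ: 6θ² + 5θ − 14 = 0.
θ = (−5 + √(5² + 4·6·14)) / (2·6) = (−5 + √361) / 12 = (−5 + 19)/12 = 7/6.
ℓ''(θ) = −14/θ² − 6 < 0, confirming a maximum.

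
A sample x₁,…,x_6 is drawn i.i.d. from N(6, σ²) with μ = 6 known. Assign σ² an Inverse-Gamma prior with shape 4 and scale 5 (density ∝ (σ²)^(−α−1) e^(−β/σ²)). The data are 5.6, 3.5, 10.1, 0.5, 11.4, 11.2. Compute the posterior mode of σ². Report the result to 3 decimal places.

σ̂²_MAP = 7.479

Sum of squared deviations about the known mean: SS = (5.6−6)² + (3.5−6)² + (10.1−6)² + (0.5−6)² + (11.4−6)² + (11.2−6)² = 109.67.
The Normal likelihood contributes (σ²)^(−n/2) exp(−SS/(2σ²)), so the posterior is Inverse-Gamma(α + n/2, β + SS/2) = Inverse-Gamma(7, 59.835).
The mode of Inverse-Gamma(a, b) is b/(a+1) = 59.835/8 ≈ 7.479.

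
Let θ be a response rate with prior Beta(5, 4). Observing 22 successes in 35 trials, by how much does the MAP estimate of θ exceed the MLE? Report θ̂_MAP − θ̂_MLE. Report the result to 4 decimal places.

Posterior is Beta(27, 17); MAP = (27−1)/(44−2) = 26/42 ≈ 0.61905.
MLE ignores the prior: θ̂_MLE = k/n = 22/35 ≈ 0.62857.
Difference = 26/42 − 22/35 = -1/105 ≈ -0.0095.

MAP − MLE = -0.0095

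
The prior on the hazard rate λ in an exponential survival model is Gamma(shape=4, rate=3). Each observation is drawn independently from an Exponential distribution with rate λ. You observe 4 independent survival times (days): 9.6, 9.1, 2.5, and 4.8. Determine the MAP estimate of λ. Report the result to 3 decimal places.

λ̂_MAP = 0.241

The Exponential(rate=λ) likelihood is ∝ λ^n e^(−λΣtᵢ). Here n = 4 and Σtᵢ = 9.6 + 9.1 + 2.5 + 4.8 = 26.
Posterior ∝ λ^3e^(−3λ) · λ^4e^(−26λ) = λ^7e^(−29λ), i.e. Gamma(8, 29).
Mode = (a−1)/b = 7/29 ≈ 0.241.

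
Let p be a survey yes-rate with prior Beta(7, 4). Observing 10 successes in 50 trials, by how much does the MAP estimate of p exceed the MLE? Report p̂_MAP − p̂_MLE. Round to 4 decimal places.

MAP − MLE = 0.0712

Posterior is Beta(17, 44); MAP = (17−1)/(61−2) = 16/59 ≈ 0.27119.
MLE ignores the prior: p̂_MLE = k/n = 10/50 ≈ 0.20000.
Difference = 16/59 − 10/50 = 21/295 ≈ 0.0712.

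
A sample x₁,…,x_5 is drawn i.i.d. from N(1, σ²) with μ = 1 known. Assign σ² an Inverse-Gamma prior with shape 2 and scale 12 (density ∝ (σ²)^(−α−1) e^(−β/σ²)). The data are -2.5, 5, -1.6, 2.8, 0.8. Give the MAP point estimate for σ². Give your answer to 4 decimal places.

σ̂²_MAP = 5.6627

Sum of squared deviations about the known mean: SS = (-2.5−1)² + (5−1)² + (-1.6−1)² + (2.8−1)² + (0.8−1)² = 38.29.
The Normal likelihood contributes (σ²)^(−n/2) exp(−SS/(2σ²)), so the posterior is Inverse-Gamma(α + n/2, β + SS/2) = Inverse-Gamma(4.5, 31.145).
The mode of Inverse-Gamma(a, b) is b/(a+1) = 31.145/5.5 ≈ 5.6627.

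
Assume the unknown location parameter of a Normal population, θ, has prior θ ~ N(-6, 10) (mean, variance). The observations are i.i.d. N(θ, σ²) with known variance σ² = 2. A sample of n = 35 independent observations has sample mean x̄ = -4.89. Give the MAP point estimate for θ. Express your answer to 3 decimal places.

n = 35, x̄ = -4.89.
For a Normal prior and Normal likelihood with known variance, the posterior is Normal; its mode equals its mean, the precision-weighted average.
Prior precision 1/σ₀² = 1/10 = 0.1; data precision n/σ² = 35/2 = 17.5.
θ̂ = (0.1·(-6) + 17.5·(-4.89)) / (0.1 + 17.5) = (-86.175)/17.6 = -3447/704 ≈ -4.896.

θ̂_MAP = -4.896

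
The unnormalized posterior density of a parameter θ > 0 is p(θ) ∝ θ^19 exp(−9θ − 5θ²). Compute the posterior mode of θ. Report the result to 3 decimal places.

ℓ'(θ) = 19/θ − 9 − 10θ. Setting this to zero and multiplying by θ: 10θ² + 9θ − 19 = 0.
θ = (−9 + √(9² + 4·10·19)) / (2·10) = (−9 + √841) / 20 = (−9 + 29)/20 = 1.
ℓ''(θ) = −19/θ² − 10 < 0, confirming a maximum.

θ̂_MAP = 1.000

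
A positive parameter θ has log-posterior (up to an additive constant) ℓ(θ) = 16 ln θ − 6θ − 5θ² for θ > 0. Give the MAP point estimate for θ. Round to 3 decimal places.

ℓ'(θ) = 16/θ − 6 − 10θ. Setting this to zero and multiplying by θ: 10θ² + 6θ − 16 = 0.
θ = (−6 + √(6² + 4·10·16)) / (2·10) = (−6 + √676) / 20 = (−6 + 26)/20 = 1.
ℓ''(θ) = −16/θ² − 10 < 0, confirming a maximum.

θ̂_MAP = 1.000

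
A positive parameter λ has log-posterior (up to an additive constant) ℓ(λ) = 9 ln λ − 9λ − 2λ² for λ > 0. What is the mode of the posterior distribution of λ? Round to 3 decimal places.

λ̂_MAP = 0.750

ℓ'(λ) = 9/λ − 9 − 4λ. Setting this to zero and multiplying by λ: 4λ² + 9λ − 9 = 0.
λ = (−9 + √(9² + 4·4·9)) / (2·4) = (−9 + √225) / 8 = (−9 + 15)/8 = 3/4.
ℓ''(λ) = −9/λ² − 4 < 0, confirming a maximum.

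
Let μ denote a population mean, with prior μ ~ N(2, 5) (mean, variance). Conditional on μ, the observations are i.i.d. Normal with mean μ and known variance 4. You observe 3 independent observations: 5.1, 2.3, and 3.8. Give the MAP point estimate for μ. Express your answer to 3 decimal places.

n = 3; x̄ = (5.1 + 2.3 + 3.8)/3 = 11.2/3 = 56/15 ≈ 3.7333.
For a Normal prior and Normal likelihood with known variance, the posterior is Normal; its mode equals its mean, the precision-weighted average.
Prior precision 1/σ₀² = 1/5 = 0.2; data precision n/σ² = 3/4 = 0.75.
μ̂ = (0.2·2 + 0.75·(56/15)) / (0.2 + 0.75) = 3.2/0.95 = 64/19 ≈ 3.368.

μ̂_MAP = 3.368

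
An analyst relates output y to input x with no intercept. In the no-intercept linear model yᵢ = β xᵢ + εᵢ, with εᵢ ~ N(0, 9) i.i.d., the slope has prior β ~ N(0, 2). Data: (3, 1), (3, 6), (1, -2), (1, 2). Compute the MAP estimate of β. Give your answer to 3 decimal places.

β̂_MAP = 0.857

log p(β | y) = −Σ(yᵢ − βxᵢ)²/(2·9) − β²/(2·2) + const.
Setting the derivative to zero: Σxᵢ(yᵢ − βxᵢ)/9 − β/2 = 0, so β = Σxᵢyᵢ / (Σxᵢ² + σ²/τ²).
Σxᵢyᵢ = 3·1 + 3·6 + 1·(-2) + 1·2 = 21; Σxᵢ² = 20; σ²/τ² = 4.5.
β̂_MAP = 21 / (20 + 4.5) = 21/24.5 ≈ 0.857.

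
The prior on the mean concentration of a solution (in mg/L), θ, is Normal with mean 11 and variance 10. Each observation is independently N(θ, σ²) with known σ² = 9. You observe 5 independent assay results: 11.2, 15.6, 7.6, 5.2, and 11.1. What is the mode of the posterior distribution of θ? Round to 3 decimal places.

n = 5; x̄ = (11.2 + 15.6 + 7.6 + 5.2 + 11.1)/5 = 50.7/5 = 10.14.
For a Normal prior and Normal likelihood with known variance, the posterior is Normal; its mode equals its mean, the precision-weighted average.
Prior precision 1/σ₀² = 1/10 = 0.1; data precision n/σ² = 5/9.
θ̂ = (0.1·11 + (5/9)·10.14) / (0.1 + 5/9) = (101/15)/(59/90) = 606/59 ≈ 10.271.

θ̂_MAP = 10.271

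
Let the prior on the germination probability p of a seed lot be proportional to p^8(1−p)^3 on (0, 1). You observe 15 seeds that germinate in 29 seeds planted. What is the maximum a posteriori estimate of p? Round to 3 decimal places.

The prior density ∝ p^8(1−p)^3 is the kernel of Beta(9, 4).
Data: 15 successes in 29 trials. The binomial likelihood contributes p^15(1−p)^14, so the posterior is Beta(9+15, 4+14) = Beta(24, 18).
For Beta(a, b) with a, b > 1 the mode is (a−1)/(a+b−2) = 23/40 ≈ 0.575.

p̂_MAP = 0.575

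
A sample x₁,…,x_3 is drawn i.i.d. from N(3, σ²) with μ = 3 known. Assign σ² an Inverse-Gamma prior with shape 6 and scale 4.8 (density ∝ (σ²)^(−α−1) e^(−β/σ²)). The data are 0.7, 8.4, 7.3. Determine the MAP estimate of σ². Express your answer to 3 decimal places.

Sum of squared deviations about the known mean: SS = (0.7−3)² + (8.4−3)² + (7.3−3)² = 52.94.
The Normal likelihood contributes (σ²)^(−n/2) exp(−SS/(2σ²)), so the posterior is Inverse-Gamma(α + n/2, β + SS/2) = Inverse-Gamma(7.5, 31.27).
The mode of Inverse-Gamma(a, b) is b/(a+1) = 31.27/8.5 ≈ 3.679.

σ̂²_MAP = 3.679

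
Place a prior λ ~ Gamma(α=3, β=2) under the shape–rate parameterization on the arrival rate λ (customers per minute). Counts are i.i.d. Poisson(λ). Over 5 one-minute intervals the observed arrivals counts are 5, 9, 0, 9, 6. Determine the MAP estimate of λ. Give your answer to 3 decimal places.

λ̂_MAP = 4.429

Σxᵢ = 5+9+0+9+6 = 29, with n = 5.
Posterior ∝ λ^2e^(−2λ) · λ^29e^(−5λ) = λ^31e^(−7λ), i.e. Gamma(shape=32, rate=7).
The mode of a Gamma(a, b) with a ≥ 1 (shape–rate) is (a−1)/b = 31/7 ≈ 4.429.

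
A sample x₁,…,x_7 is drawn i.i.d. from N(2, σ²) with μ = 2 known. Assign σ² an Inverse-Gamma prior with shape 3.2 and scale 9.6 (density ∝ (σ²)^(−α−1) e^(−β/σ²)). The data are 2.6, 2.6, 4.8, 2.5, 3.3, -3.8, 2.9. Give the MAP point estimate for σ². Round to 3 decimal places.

σ̂²_MAP = 4.166

Sum of squared deviations about the known mean: SS = (2.6−2)² + (2.6−2)² + (4.8−2)² + (2.5−2)² + (3.3−2)² + (-3.8−2)² + (2.9−2)² = 44.95.
The Normal likelihood contributes (σ²)^(−n/2) exp(−SS/(2σ²)), so the posterior is Inverse-Gamma(α + n/2, β + SS/2) = Inverse-Gamma(6.7, 32.075).
The mode of Inverse-Gamma(a, b) is b/(a+1) = 32.075/7.7 ≈ 4.166.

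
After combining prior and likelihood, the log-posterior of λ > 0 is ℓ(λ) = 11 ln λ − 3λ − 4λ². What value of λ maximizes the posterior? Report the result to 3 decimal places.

ℓ'(λ) = 11/λ − 3 − 8λ. Setting this to zero and multiplying by λ: 8λ² + 3λ − 11 = 0.
λ = (−3 + √(3² + 4·8·11)) / (2·8) = (−3 + √361) / 16 = (−3 + 19)/16 = 1.
ℓ''(λ) = −11/λ² − 8 < 0, confirming a maximum.

λ̂_MAP = 1.000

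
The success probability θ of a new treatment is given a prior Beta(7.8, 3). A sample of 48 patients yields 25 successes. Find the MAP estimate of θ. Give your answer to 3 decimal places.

Prior: Beta(7.8, 3).
Data: 25 successes in 48 trials. The binomial likelihood contributes θ^25(1−θ)^23, so the posterior is Beta(7.8+25, 3+23) = Beta(32.8, 26).
For Beta(a, b) with a, b > 1 the mode is (a−1)/(a+b−2) = 31.8/56.8 ≈ 0.560.

θ̂_MAP = 0.560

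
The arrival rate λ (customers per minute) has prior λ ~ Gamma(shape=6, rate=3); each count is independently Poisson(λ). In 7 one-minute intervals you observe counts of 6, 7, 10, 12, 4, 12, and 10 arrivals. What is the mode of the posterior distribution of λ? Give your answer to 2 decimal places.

Σxᵢ = 6+7+10+12+4+12+10 = 61, with n = 7.
Posterior ∝ λ^5e^(−3λ) · λ^61e^(−7λ) = λ^66e^(−10λ), i.e. Gamma(shape=67, rate=10).
The mode of a Gamma(a, b) with a ≥ 1 (shape–rate) is (a−1)/b = 66/10 ≈ 6.60.

λ̂_MAP = 6.60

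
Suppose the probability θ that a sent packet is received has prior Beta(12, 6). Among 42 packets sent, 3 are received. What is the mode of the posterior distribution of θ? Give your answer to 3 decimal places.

θ̂_MAP = 0.241

Prior: Beta(12, 6).
Data: 3 successes in 42 trials. The binomial likelihood contributes θ^3(1−θ)^39, so the posterior is Beta(12+3, 6+39) = Beta(15, 45).
For Beta(a, b) with a, b > 1 the mode is (a−1)/(a+b−2) = 14/58 ≈ 0.241.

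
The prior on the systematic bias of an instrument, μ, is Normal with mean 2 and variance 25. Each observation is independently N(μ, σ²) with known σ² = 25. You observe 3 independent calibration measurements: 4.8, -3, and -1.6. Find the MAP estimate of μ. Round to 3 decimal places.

n = 3; x̄ = (4.8 + (-3) + (-1.6))/3 = 0.2/3 = 1/15 ≈ 0.0667.
For a Normal prior and Normal likelihood with known variance, the posterior is Normal; its mode equals its mean, the precision-weighted average.
Prior precision 1/σ₀² = 1/25 = 0.04; data precision n/σ² = 3/25 = 0.12.
μ̂ = (0.04·2 + 0.12·(1/15)) / (0.04 + 0.12) = 0.088/0.16 = 0.550.

μ̂_MAP = 0.550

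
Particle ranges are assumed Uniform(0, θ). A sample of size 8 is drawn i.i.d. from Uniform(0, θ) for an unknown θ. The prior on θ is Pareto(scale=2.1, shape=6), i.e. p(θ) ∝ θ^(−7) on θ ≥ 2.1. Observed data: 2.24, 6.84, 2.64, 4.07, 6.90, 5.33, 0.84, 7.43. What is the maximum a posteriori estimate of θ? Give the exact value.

The Uniform(0, θ) likelihood is θ^(−n) for θ ≥ max(xᵢ), zero otherwise. Here max(xᵢ) = 7.43.
Posterior ∝ θ^(−7) · θ^(−8) = θ^(−15) on θ ≥ max(2.1, 7.43) = 7.43.
This density is strictly decreasing in θ, so the posterior mode lies at the lower boundary of the support.

θ̂_MAP = 7.43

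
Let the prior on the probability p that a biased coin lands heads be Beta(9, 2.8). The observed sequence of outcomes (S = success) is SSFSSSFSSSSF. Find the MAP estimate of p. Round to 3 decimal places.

Prior: Beta(9, 2.8).
Data: 9 successes in 12 trials (from the sequence). The binomial likelihood contributes p^9(1−p)^3, so the posterior is Beta(9+9, 2.8+3) = Beta(18, 5.8).
For Beta(a, b) with a, b > 1 the mode is (a−1)/(a+b−2) = 17/21.8 ≈ 0.780.

p̂_MAP = 0.780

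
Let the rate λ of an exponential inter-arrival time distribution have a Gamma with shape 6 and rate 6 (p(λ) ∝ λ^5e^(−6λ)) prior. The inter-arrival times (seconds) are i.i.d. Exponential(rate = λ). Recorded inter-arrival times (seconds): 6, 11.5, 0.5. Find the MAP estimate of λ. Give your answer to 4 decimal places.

The Exponential(rate=λ) likelihood is ∝ λ^n e^(−λΣtᵢ). Here n = 3 and Σtᵢ = 6 + 11.5 + 0.5 = 18.
Posterior ∝ λ^5e^(−6λ) · λ^3e^(−18λ) = λ^8e^(−24λ), i.e. Gamma(9, 24).
Mode = (a−1)/b = 8/24 ≈ 0.3333.

λ̂_MAP = 0.3333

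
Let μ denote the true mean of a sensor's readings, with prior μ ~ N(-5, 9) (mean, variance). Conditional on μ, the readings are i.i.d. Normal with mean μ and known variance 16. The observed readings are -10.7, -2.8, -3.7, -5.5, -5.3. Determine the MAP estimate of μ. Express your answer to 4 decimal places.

n = 5; x̄ = ((-10.7) + (-2.8) + (-3.7) + (-5.5) + (-5.3))/5 = -28/5 = -5.6.
For a Normal prior and Normal likelihood with known variance, the posterior is Normal; its mode equals its mean, the precision-weighted average.
Prior precision 1/σ₀² = 1/9; data precision n/σ² = 5/16 = 0.3125.
μ̂ = ((1/9)·(-5) + 0.3125·(-5.6)) / (1/9 + 0.3125) = (-83/36)/(61/144) = -332/61 ≈ -5.4426.

μ̂_MAP = -5.4426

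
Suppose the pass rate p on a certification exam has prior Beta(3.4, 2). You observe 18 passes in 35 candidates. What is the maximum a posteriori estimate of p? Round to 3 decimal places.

Prior: Beta(3.4, 2).
Data: 18 successes in 35 trials. The binomial likelihood contributes p^18(1−p)^17, so the posterior is Beta(3.4+18, 2+17) = Beta(21.4, 19).
For Beta(a, b) with a, b > 1 the mode is (a−1)/(a+b−2) = 20.4/38.4 ≈ 0.531.

p̂_MAP = 0.531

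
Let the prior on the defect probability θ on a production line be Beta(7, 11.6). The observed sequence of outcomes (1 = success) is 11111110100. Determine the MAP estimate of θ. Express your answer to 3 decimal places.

θ̂_MAP = 0.507

Prior: Beta(7, 11.6).
Data: 8 successes in 11 trials (from the sequence). The binomial likelihood contributes θ^8(1−θ)^3, so the posterior is Beta(7+8, 11.6+3) = Beta(15, 14.6).
For Beta(a, b) with a, b > 1 the mode is (a−1)/(a+b−2) = 14/27.6 ≈ 0.507.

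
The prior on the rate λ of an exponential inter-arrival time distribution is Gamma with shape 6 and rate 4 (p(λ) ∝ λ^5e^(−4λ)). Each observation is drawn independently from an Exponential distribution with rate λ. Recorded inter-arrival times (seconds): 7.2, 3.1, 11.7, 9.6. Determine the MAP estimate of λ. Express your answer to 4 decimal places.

The Exponential(rate=λ) likelihood is ∝ λ^n e^(−λΣtᵢ). Here n = 4 and Σtᵢ = 7.2 + 3.1 + 11.7 + 9.6 = 31.6.
Posterior ∝ λ^5e^(−4λ) · λ^4e^(−31.6λ) = λ^9e^(−35.6λ), i.e. Gamma(10, 35.6).
Mode = (a−1)/b = 9/35.6 ≈ 0.2528.

λ̂_MAP = 0.2528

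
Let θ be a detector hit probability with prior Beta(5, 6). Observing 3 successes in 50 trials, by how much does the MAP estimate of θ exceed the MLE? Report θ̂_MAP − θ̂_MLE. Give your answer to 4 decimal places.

MAP − MLE = 0.0586

Posterior is Beta(8, 53); MAP = (8−1)/(61−2) = 7/59 ≈ 0.11864.
MLE ignores the prior: θ̂_MLE = k/n = 3/50 ≈ 0.06000.
Difference = 7/59 − 3/50 = 173/2950 ≈ 0.0586.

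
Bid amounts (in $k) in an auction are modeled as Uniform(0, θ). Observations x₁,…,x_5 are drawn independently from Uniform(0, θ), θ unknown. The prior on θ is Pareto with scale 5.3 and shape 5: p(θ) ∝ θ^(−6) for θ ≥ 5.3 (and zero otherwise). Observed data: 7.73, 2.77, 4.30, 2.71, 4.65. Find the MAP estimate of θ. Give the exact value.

θ̂_MAP = 7.73

The Uniform(0, θ) likelihood is θ^(−n) for θ ≥ max(xᵢ), zero otherwise. Here max(xᵢ) = 7.73.
Posterior ∝ θ^(−6) · θ^(−5) = θ^(−11) on θ ≥ max(5.3, 7.73) = 7.73.
This density is strictly decreasing in θ, so the posterior mode lies at the lower boundary of the support.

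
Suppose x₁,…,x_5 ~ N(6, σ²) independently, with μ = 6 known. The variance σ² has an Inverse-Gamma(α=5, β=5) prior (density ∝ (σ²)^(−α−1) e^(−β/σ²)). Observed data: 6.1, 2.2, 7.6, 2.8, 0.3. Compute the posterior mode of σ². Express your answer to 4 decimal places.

σ̂²_MAP = 4.1024

Sum of squared deviations about the known mean: SS = (6.1−6)² + (2.2−6)² + (7.6−6)² + (2.8−6)² + (0.3−6)² = 59.74.
The Normal likelihood contributes (σ²)^(−n/2) exp(−SS/(2σ²)), so the posterior is Inverse-Gamma(α + n/2, β + SS/2) = Inverse-Gamma(7.5, 34.87).
The mode of Inverse-Gamma(a, b) is b/(a+1) = 34.87/8.5 ≈ 4.1024.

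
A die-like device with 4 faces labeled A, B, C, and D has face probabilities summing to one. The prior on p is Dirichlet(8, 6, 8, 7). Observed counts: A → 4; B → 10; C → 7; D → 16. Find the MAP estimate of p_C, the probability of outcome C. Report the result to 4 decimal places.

MAP estimate of p_C = 0.2258

The posterior is Dirichlet(αᵢ + nᵢ) = Dirichlet(12, 16, 15, 23).
For a Dirichlet(a₁,…,a_K) with all aᵢ > 1, the mode has j-th component (aⱼ − 1)/(Σaᵢ − K).
Here Σaᵢ = 66 and K = 4, so p_C = (15 − 1)/(66 − 4) = 14/62 ≈ 0.2258.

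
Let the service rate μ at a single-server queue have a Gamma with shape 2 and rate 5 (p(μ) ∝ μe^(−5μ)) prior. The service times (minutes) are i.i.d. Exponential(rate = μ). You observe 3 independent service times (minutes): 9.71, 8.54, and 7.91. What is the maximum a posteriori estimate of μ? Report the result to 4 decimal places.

μ̂_MAP = 0.1284

The Exponential(rate=μ) likelihood is ∝ μ^n e^(−μΣtᵢ). Here n = 3 and Σtᵢ = 9.71 + 8.54 + 7.91 = 26.16.
Posterior ∝ μe^(−5μ) · μ^3e^(−26.16μ) = μ^4e^(−31.16μ), i.e. Gamma(5, 31.16).
Mode = (a−1)/b = 4/31.16 ≈ 0.1284.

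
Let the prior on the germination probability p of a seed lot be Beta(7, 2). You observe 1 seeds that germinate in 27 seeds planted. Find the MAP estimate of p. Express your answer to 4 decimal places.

p̂_MAP = 0.2059

Prior: Beta(7, 2).
Data: 1 success in 27 trials. The binomial likelihood contributes p(1−p)^26, so the posterior is Beta(7+1, 2+26) = Beta(8, 28).
For Beta(a, b) with a, b > 1 the mode is (a−1)/(a+b−2) = 7/34 ≈ 0.2059.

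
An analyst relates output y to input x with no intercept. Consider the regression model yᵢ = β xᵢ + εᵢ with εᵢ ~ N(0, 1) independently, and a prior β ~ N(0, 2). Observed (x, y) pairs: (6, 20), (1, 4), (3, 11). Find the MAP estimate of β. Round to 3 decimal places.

β̂_MAP = 3.376

log p(β | y) = −Σ(yᵢ − βxᵢ)²/(2·1) − β²/(2·2) + const.
Setting the derivative to zero: Σxᵢ(yᵢ − βxᵢ)/1 − β/2 = 0, so β = Σxᵢyᵢ / (Σxᵢ² + σ²/τ²).
Σxᵢyᵢ = 6·20 + 1·4 + 3·11 = 157; Σxᵢ² = 46; σ²/τ² = 0.5.
β̂_MAP = 157 / (46 + 0.5) = 157/46.5 ≈ 3.376.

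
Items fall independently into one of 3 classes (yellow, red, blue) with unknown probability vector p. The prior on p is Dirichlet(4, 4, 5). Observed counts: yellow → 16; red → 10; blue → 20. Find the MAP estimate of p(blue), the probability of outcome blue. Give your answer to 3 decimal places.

MAP estimate of p(blue) = 0.429

The posterior is Dirichlet(αᵢ + nᵢ) = Dirichlet(20, 14, 25).
For a Dirichlet(a₁,…,a_K) with all aᵢ > 1, the mode has j-th component (aⱼ − 1)/(Σaᵢ − K).
Here Σaᵢ = 59 and K = 3, so p(blue) = (25 − 1)/(59 − 3) = 24/56 ≈ 0.429.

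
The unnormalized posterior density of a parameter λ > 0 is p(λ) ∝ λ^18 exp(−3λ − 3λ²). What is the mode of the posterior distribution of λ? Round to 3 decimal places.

λ̂_MAP = 1.500

ℓ'(λ) = 18/λ − 3 − 6λ. Setting this to zero and multiplying by λ: 6λ² + 3λ − 18 = 0.
λ = (−3 + √(3² + 4·6·18)) / (2·6) = (−3 + √441) / 12 = (−3 + 21)/12 = 3/2.
ℓ''(λ) = −18/λ² − 6 < 0, confirming a maximum.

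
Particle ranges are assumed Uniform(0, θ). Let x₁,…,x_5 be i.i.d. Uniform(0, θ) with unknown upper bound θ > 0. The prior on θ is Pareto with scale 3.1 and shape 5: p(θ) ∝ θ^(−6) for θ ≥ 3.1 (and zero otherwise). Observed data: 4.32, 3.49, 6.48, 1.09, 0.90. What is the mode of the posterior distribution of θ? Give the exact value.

θ̂_MAP = 6.48

The Uniform(0, θ) likelihood is θ^(−n) for θ ≥ max(xᵢ), zero otherwise. Here max(xᵢ) = 6.48.
Posterior ∝ θ^(−6) · θ^(−5) = θ^(−11) on θ ≥ max(3.1, 6.48) = 6.48.
This density is strictly decreasing in θ, so the posterior mode lies at the lower boundary of the support.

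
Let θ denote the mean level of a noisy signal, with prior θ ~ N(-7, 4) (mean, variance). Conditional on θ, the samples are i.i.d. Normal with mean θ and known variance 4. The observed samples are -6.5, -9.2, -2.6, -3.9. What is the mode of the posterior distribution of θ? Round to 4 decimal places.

n = 4; x̄ = ((-6.5) + (-9.2) + (-2.6) + (-3.9))/4 = -22.2/4 = -5.55.
For a Normal prior and Normal likelihood with known variance, the posterior is Normal; its mode equals its mean, the precision-weighted average.
Prior precision 1/σ₀² = 1/4 = 0.25; data precision n/σ² = 4/4 = 1.
θ̂ = (0.25·(-7) + 1·(-5.55)) / (0.25 + 1) = (-7.3)/1.25 = -5.8400.

θ̂_MAP = -5.8400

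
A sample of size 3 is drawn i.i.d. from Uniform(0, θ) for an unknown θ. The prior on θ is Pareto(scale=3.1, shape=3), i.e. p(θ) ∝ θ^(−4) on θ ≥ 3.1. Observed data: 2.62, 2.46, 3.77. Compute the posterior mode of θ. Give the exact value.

θ̂_MAP = 3.77

The Uniform(0, θ) likelihood is θ^(−n) for θ ≥ max(xᵢ), zero otherwise. Here max(xᵢ) = 3.77.
Posterior ∝ θ^(−4) · θ^(−3) = θ^(−7) on θ ≥ max(3.1, 3.77) = 3.77.
This density is strictly decreasing in θ, so the posterior mode lies at the lower boundary of the support.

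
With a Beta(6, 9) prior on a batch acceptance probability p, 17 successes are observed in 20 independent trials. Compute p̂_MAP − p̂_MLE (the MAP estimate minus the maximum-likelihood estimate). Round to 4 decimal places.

Posterior is Beta(23, 12); MAP = (23−1)/(35−2) = 22/33 ≈ 0.66667.
MLE ignores the prior: p̂_MLE = k/n = 17/20 ≈ 0.85000.
Difference = 22/33 − 17/20 = -11/60 ≈ -0.1833.

MAP − MLE = -0.1833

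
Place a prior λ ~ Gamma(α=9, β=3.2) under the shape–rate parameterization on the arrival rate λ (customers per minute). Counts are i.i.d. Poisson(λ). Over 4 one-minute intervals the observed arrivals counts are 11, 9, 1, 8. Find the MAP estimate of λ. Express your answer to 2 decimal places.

λ̂_MAP = 5.14

Σxᵢ = 11+9+1+8 = 29, with n = 4.
Posterior ∝ λ^8e^(−3.2λ) · λ^29e^(−4λ) = λ^37e^(−7.2λ), i.e. Gamma(shape=38, rate=7.2).
The mode of a Gamma(a, b) with a ≥ 1 (shape–rate) is (a−1)/b = 37/7.2 ≈ 5.14.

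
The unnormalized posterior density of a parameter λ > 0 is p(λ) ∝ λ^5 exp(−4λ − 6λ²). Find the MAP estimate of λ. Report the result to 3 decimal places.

ℓ'(λ) = 5/λ − 4 − 12λ. Setting this to zero and multiplying by λ: 12λ² + 4λ − 5 = 0.
λ = (−4 + √(4² + 4·12·5)) / (2·12) = (−4 + √256) / 24 = (−4 + 16)/24 = 1/2.
ℓ''(λ) = −5/λ² − 12 < 0, confirming a maximum.

λ̂_MAP = 0.500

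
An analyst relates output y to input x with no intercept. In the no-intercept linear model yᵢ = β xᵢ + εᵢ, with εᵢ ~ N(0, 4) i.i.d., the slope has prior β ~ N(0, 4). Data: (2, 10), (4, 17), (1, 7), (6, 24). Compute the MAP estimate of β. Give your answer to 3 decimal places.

log p(β | y) = −Σ(yᵢ − βxᵢ)²/(2·4) − β²/(2·4) + const.
Setting the derivative to zero: Σxᵢ(yᵢ − βxᵢ)/4 − β/4 = 0, so β = Σxᵢyᵢ / (Σxᵢ² + σ²/τ²).
Σxᵢyᵢ = 2·10 + 4·17 + 1·7 + 6·24 = 239; Σxᵢ² = 57; σ²/τ² = 1.
β̂_MAP = 239 / (57 + 1) = 239/58 ≈ 4.121.

β̂_MAP = 4.121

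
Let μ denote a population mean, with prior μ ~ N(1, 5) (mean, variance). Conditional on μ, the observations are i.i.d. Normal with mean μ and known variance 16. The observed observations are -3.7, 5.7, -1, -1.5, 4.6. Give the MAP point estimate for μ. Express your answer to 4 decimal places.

n = 5; x̄ = ((-3.7) + 5.7 + (-1) + (-1.5) + 4.6)/5 = 4.1/5 = 0.82.
For a Normal prior and Normal likelihood with known variance, the posterior is Normal; its mode equals its mean, the precision-weighted average.
Prior precision 1/σ₀² = 1/5 = 0.2; data precision n/σ² = 5/16 = 0.3125.
μ̂ = (0.2·1 + 0.3125·0.82) / (0.2 + 0.3125) = 0.45625/0.5125 = 73/82 ≈ 0.8902.

μ̂_MAP = 0.8902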